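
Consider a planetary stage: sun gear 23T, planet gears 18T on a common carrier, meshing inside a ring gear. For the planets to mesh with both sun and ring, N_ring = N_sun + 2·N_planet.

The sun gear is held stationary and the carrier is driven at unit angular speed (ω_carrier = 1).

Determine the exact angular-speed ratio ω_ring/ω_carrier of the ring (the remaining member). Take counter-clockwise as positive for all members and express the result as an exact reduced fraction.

82/59

N_ring = 23 + 2·18 = 59
23(ω_s−ω_c) = −59(ω_r−ω_c),  ω_s=0, ω_c=1
ω_r = 1 − (23/59)(0−1) = 82/59
ω_r/ω_c = 82/59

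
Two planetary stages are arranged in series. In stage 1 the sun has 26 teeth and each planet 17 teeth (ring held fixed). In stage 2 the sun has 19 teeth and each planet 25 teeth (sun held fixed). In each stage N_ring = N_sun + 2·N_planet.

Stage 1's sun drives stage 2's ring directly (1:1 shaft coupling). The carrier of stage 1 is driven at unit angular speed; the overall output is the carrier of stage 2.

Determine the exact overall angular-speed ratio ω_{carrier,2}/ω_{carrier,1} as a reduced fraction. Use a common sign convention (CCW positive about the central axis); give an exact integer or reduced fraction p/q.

Stage 1: N_ring = 26 + 2·17 = 60
Stage 1: 26(ω_s−ω_c) = −60(ω_r−ω_c),  ω_r=0, ω_c=1
Stage 1: ω_s = 1 − (60/26)(0−1) = 43/13
  ⇒ ω_s¹/ω_c¹ = 43/13
Stage 2: N_ring = 19 + 2·25 = 69
Stage 2: 19(ω_s−ω_c) = −69(ω_r−ω_c),  ω_s=0, ω_r=1
Stage 2: 19(0−ω_c) = −69(1−ω_c)  ⇒  88ω_c = 69  ⇒  ω_c = 69/88
  ⇒ ω_c²/ω_r² = 69/88
Coupling ω_r² = ω_s¹ ⇒ overall = 43/13 × 69/88 = 2967/1144

2967/1144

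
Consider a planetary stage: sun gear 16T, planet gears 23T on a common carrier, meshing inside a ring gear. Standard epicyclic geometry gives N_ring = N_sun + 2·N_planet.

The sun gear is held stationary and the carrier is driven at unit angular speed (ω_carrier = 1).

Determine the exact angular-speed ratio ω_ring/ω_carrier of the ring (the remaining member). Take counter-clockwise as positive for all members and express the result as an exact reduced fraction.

N_ring = 16 + 2·23 = 62
16(ω_s−ω_c) = −62(ω_r−ω_c),  ω_s=0, ω_c=1
ω_r = 1 − (16/62)(0−1) = 39/31
ω_r/ω_c = 39/31

39/31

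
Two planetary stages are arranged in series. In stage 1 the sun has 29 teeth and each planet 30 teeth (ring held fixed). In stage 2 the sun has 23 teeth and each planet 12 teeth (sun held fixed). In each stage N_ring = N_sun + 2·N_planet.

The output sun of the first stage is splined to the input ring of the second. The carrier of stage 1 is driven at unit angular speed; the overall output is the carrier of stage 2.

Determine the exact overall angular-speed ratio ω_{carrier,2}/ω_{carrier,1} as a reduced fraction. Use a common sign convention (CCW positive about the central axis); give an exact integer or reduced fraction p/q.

2773/1015

Stage 1: N_ring = 29 + 2·30 = 89
Stage 1: 29(ω_s−ω_c) = −89(ω_r−ω_c),  ω_r=0, ω_c=1
Stage 1: ω_s = 1 − (89/29)(0−1) = 118/29
  ⇒ ω_s¹/ω_c¹ = 118/29
Stage 2: N_ring = 23 + 2·12 = 47
Stage 2: 23(ω_s−ω_c) = −47(ω_r−ω_c),  ω_s=0, ω_r=1
Stage 2: 23(0−ω_c) = −47(1−ω_c)  ⇒  70ω_c = 47  ⇒  ω_c = 47/70
  ⇒ ω_c²/ω_r² = 47/70
Coupling ω_r² = ω_s¹ ⇒ overall = 118/29 × 47/70 = 2773/1015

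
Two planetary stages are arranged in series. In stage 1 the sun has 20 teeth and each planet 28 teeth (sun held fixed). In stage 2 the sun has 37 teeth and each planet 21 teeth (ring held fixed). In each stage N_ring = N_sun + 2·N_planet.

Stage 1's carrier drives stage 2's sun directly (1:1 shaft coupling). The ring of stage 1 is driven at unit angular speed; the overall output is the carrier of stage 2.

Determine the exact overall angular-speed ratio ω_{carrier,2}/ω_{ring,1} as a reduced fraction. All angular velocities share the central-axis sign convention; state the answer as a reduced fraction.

703/2784

Stage 1: N_ring = 20 + 2·28 = 76
Stage 1: 20(ω_s−ω_c) = −76(ω_r−ω_c),  ω_s=0, ω_r=1
Stage 1: 20(0−ω_c) = −76(1−ω_c)  ⇒  96ω_c = 76  ⇒  ω_c = 19/24
  ⇒ ω_c¹/ω_r¹ = 19/24
Stage 2: N_ring = 37 + 2·21 = 79
Stage 2: 37(ω_s−ω_c) = −79(ω_r−ω_c),  ω_r=0, ω_s=1
Stage 2: 37(1−ω_c) = −79(0−ω_c)  ⇒  116ω_c = 37  ⇒  ω_c = 37/116
  ⇒ ω_c²/ω_s² = 37/116
Coupling ω_s² = ω_c¹ ⇒ overall = 19/24 × 37/116 = 703/2784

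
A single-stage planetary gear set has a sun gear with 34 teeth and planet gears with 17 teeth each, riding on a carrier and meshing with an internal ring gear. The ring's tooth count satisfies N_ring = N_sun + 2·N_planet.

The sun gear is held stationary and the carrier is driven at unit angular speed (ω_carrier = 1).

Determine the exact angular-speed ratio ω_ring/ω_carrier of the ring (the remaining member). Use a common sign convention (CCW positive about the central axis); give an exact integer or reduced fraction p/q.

3/2

N_ring = 34 + 2·17 = 68
34(ω_s−ω_c) = −68(ω_r−ω_c),  ω_s=0, ω_c=1
ω_r = 1 − (34/68)(0−1) = 3/2
ω_r/ω_c = 3/2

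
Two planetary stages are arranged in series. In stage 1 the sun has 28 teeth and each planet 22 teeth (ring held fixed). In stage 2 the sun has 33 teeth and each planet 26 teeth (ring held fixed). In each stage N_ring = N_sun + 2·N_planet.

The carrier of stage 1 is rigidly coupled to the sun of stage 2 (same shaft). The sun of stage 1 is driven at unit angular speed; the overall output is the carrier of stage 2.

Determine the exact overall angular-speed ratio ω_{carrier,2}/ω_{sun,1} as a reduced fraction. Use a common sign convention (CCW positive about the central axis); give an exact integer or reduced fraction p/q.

Stage 1: N_ring = 28 + 2·22 = 72
Stage 1: 28(ω_s−ω_c) = −72(ω_r−ω_c),  ω_r=0, ω_s=1
Stage 1: 28(1−ω_c) = −72(0−ω_c)  ⇒  100ω_c = 28  ⇒  ω_c = 7/25
  ⇒ ω_c¹/ω_s¹ = 7/25
Stage 2: N_ring = 33 + 2·26 = 85
Stage 2: 33(ω_s−ω_c) = −85(ω_r−ω_c),  ω_r=0, ω_s=1
Stage 2: 33(1−ω_c) = −85(0−ω_c)  ⇒  118ω_c = 33  ⇒  ω_c = 33/118
  ⇒ ω_c²/ω_s² = 33/118
Coupling ω_s² = ω_c¹ ⇒ overall = 7/25 × 33/118 = 231/2950

231/2950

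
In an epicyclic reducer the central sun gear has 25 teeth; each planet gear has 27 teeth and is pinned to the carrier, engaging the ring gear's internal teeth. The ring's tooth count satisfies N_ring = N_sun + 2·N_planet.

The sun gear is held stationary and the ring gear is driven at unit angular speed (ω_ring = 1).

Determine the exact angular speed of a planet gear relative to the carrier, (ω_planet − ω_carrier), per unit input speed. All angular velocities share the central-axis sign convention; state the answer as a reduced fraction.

1975/2808

N_ring = 25 + 2·27 = 79
25(ω_s−ω_c) = −79(ω_r−ω_c),  ω_s=0, ω_r=1
25(0−ω_c) = −79(1−ω_c)  ⇒  104ω_c = 79  ⇒  ω_c = 79/104
sun–planet: 25·(0−79/104) = −27·(ω_p−ω_c)  ⇒  ω_p−ω_c = −(25/27)·(-79/104) = 1975/2808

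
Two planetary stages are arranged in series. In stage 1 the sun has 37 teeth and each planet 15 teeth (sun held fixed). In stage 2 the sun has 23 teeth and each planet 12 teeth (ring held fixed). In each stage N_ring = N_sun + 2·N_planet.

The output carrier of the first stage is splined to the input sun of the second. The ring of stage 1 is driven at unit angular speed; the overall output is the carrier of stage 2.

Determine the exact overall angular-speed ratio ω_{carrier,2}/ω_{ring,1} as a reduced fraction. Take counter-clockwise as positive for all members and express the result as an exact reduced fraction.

1541/7280

Stage 1: N_ring = 37 + 2·15 = 67
Stage 1: 37(ω_s−ω_c) = −67(ω_r−ω_c),  ω_s=0, ω_r=1
Stage 1: 37(0−ω_c) = −67(1−ω_c)  ⇒  104ω_c = 67  ⇒  ω_c = 67/104
  ⇒ ω_c¹/ω_r¹ = 67/104
Stage 2: N_ring = 23 + 2·12 = 47
Stage 2: 23(ω_s−ω_c) = −47(ω_r−ω_c),  ω_r=0, ω_s=1
Stage 2: 23(1−ω_c) = −47(0−ω_c)  ⇒  70ω_c = 23  ⇒  ω_c = 23/70
  ⇒ ω_c²/ω_s² = 23/70
Coupling ω_s² = ω_c¹ ⇒ overall = 67/104 × 23/70 = 1541/7280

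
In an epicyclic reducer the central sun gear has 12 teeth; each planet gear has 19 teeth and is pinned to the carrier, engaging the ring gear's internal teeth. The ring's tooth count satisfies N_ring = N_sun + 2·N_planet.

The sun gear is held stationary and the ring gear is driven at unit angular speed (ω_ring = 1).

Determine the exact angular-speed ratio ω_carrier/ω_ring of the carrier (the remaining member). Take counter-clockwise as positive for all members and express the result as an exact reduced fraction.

25/31

N_ring = 12 + 2·19 = 50
12(ω_s−ω_c) = −50(ω_r−ω_c),  ω_s=0, ω_r=1
12(0−ω_c) = −50(1−ω_c)  ⇒  62ω_c = 50  ⇒  ω_c = 25/31
ω_c/ω_r = 25/31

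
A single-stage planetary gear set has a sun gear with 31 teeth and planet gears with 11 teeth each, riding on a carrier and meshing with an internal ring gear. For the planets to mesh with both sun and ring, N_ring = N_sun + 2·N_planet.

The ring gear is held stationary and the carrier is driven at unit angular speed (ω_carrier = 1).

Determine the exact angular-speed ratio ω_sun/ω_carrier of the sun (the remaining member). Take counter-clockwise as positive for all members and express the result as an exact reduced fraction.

84/31

N_ring = 31 + 2·11 = 53
31(ω_s−ω_c) = −53(ω_r−ω_c),  ω_r=0, ω_c=1
ω_s = 1 − (53/31)(0−1) = 84/31
ω_s/ω_c = 84/31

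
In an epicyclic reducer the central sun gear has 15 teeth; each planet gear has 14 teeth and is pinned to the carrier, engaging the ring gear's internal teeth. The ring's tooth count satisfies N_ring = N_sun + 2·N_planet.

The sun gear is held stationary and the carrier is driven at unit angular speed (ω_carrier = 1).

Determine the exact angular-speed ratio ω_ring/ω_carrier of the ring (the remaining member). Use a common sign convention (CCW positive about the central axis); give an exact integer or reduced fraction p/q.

58/43

N_ring = 15 + 2·14 = 43
15(ω_s−ω_c) = −43(ω_r−ω_c),  ω_s=0, ω_c=1
ω_r = 1 − (15/43)(0−1) = 58/43
ω_r/ω_c = 58/43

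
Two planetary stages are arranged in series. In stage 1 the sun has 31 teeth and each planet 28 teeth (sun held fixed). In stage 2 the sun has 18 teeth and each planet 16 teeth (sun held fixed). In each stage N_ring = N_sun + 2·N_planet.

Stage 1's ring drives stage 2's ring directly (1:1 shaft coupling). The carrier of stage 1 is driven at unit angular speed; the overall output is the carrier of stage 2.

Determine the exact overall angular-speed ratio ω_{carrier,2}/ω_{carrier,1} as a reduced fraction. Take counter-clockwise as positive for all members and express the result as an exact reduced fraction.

Stage 1: N_ring = 31 + 2·28 = 87
Stage 1: 31(ω_s−ω_c) = −87(ω_r−ω_c),  ω_s=0, ω_c=1
Stage 1: ω_r = 1 − (31/87)(0−1) = 118/87
  ⇒ ω_r¹/ω_c¹ = 118/87
Stage 2: N_ring = 18 + 2·16 = 50
Stage 2: 18(ω_s−ω_c) = −50(ω_r−ω_c),  ω_s=0, ω_r=1
Stage 2: 18(0−ω_c) = −50(1−ω_c)  ⇒  68ω_c = 50  ⇒  ω_c = 25/34
  ⇒ ω_c²/ω_r² = 25/34
Coupling ω_r² = ω_r¹ ⇒ overall = 118/87 × 25/34 = 1475/1479

1475/1479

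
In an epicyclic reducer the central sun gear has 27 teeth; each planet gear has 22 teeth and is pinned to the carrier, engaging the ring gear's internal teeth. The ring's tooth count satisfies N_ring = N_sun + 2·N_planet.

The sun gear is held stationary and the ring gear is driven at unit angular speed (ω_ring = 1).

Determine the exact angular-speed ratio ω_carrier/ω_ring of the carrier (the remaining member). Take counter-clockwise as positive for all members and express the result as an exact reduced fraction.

71/98

N_ring = 27 + 2·22 = 71
27(ω_s−ω_c) = −71(ω_r−ω_c),  ω_s=0, ω_r=1
27(0−ω_c) = −71(1−ω_c)  ⇒  98ω_c = 71  ⇒  ω_c = 71/98
ω_c/ω_r = 71/98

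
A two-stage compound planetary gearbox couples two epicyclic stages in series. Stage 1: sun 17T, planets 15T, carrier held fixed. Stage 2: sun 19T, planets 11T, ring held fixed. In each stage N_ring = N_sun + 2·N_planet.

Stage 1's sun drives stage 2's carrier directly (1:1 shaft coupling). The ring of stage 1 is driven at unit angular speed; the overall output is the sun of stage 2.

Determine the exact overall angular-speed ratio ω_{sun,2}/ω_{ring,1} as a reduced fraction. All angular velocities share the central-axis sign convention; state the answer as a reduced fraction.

Stage 1: N_ring = 17 + 2·15 = 47
Stage 1: 17(ω_s−ω_c) = −47(ω_r−ω_c),  ω_c=0, ω_r=1
Stage 1: ω_s = 0 − (47/17)(1−0) = -47/17
  ⇒ ω_s¹/ω_r¹ = -47/17
Stage 2: N_ring = 19 + 2·11 = 41
Stage 2: 19(ω_s−ω_c) = −41(ω_r−ω_c),  ω_r=0, ω_c=1
Stage 2: ω_s = 1 − (41/19)(0−1) = 60/19
  ⇒ ω_s²/ω_c² = 60/19
Coupling ω_c² = ω_s¹ ⇒ overall = -47/17 × 60/19 = -2820/323

-2820/323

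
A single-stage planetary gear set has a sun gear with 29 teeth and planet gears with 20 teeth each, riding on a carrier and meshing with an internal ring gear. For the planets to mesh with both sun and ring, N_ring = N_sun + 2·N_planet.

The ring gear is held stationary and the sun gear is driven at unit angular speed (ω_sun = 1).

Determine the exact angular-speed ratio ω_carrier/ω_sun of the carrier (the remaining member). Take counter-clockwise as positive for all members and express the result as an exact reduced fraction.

29/98

N_ring = 29 + 2·20 = 69
29(ω_s−ω_c) = −69(ω_r−ω_c),  ω_r=0, ω_s=1
29(1−ω_c) = −69(0−ω_c)  ⇒  98ω_c = 29  ⇒  ω_c = 29/98
ω_c/ω_s = 29/98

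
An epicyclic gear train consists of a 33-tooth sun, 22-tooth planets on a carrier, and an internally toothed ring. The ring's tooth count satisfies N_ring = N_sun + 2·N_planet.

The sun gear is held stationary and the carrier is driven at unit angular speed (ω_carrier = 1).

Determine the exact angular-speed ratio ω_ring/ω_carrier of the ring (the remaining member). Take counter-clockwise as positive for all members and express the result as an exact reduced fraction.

N_ring = 33 + 2·22 = 77
33(ω_s−ω_c) = −77(ω_r−ω_c),  ω_s=0, ω_c=1
ω_r = 1 − (33/77)(0−1) = 10/7
ω_r/ω_c = 10/7

10/7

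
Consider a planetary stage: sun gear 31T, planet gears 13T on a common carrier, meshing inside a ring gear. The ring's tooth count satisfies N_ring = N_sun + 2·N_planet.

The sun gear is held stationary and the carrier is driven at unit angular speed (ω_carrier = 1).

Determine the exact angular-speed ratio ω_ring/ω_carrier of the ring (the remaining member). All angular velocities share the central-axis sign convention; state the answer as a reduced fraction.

N_ring = 31 + 2·13 = 57
31(ω_s−ω_c) = −57(ω_r−ω_c),  ω_s=0, ω_c=1
ω_r = 1 − (31/57)(0−1) = 88/57
ω_r/ω_c = 88/57

88/57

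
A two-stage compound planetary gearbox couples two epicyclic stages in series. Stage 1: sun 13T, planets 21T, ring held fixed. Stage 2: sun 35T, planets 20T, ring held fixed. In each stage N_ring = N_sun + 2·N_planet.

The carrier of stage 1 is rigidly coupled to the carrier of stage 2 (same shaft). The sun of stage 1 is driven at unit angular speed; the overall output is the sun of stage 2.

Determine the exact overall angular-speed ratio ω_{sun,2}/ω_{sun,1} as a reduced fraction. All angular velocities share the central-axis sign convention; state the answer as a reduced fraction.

Stage 1: N_ring = 13 + 2·21 = 55
Stage 1: 13(ω_s−ω_c) = −55(ω_r−ω_c),  ω_r=0, ω_s=1
Stage 1: 13(1−ω_c) = −55(0−ω_c)  ⇒  68ω_c = 13  ⇒  ω_c = 13/68
  ⇒ ω_c¹/ω_s¹ = 13/68
Stage 2: N_ring = 35 + 2·20 = 75
Stage 2: 35(ω_s−ω_c) = −75(ω_r−ω_c),  ω_r=0, ω_c=1
Stage 2: ω_s = 1 − (75/35)(0−1) = 22/7
  ⇒ ω_s²/ω_c² = 22/7
Coupling ω_c² = ω_c¹ ⇒ overall = 13/68 × 22/7 = 143/238

143/238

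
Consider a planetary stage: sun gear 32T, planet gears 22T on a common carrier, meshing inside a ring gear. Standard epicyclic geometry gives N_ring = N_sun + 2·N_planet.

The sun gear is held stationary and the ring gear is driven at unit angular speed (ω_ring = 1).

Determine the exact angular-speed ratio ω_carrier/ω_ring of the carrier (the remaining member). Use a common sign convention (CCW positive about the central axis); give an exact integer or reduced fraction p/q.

N_ring = 32 + 2·22 = 76
32(ω_s−ω_c) = −76(ω_r−ω_c),  ω_s=0, ω_r=1
32(0−ω_c) = −76(1−ω_c)  ⇒  108ω_c = 76  ⇒  ω_c = 19/27
ω_c/ω_r = 19/27

19/27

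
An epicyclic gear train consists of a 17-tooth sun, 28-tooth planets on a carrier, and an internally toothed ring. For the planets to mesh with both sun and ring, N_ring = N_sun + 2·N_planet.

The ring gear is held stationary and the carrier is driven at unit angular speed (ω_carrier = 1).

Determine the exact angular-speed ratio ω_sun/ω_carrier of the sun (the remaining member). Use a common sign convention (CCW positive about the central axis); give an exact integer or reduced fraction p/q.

90/17

N_ring = 17 + 2·28 = 73
17(ω_s−ω_c) = −73(ω_r−ω_c),  ω_r=0, ω_c=1
ω_s = 1 − (73/17)(0−1) = 90/17
ω_s/ω_c = 90/17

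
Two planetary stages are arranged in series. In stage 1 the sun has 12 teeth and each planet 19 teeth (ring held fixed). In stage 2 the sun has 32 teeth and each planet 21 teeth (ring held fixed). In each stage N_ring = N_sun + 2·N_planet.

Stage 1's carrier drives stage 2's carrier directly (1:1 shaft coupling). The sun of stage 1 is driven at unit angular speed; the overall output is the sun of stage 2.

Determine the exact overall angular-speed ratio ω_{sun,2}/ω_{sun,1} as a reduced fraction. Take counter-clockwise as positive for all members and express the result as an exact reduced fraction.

159/248

Stage 1: N_ring = 12 + 2·19 = 50
Stage 1: 12(ω_s−ω_c) = −50(ω_r−ω_c),  ω_r=0, ω_s=1
Stage 1: 12(1−ω_c) = −50(0−ω_c)  ⇒  62ω_c = 12  ⇒  ω_c = 6/31
  ⇒ ω_c¹/ω_s¹ = 6/31
Stage 2: N_ring = 32 + 2·21 = 74
Stage 2: 32(ω_s−ω_c) = −74(ω_r−ω_c),  ω_r=0, ω_c=1
Stage 2: ω_s = 1 − (74/32)(0−1) = 53/16
  ⇒ ω_s²/ω_c² = 53/16
Coupling ω_c² = ω_c¹ ⇒ overall = 6/31 × 53/16 = 159/248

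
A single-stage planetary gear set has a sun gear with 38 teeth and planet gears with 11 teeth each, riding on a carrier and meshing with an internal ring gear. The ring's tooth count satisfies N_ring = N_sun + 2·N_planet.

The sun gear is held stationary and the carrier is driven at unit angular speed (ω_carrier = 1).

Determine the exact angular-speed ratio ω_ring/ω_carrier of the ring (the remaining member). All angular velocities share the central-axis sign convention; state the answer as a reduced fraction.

49/30

N_ring = 38 + 2·11 = 60
38(ω_s−ω_c) = −60(ω_r−ω_c),  ω_s=0, ω_c=1
ω_r = 1 − (38/60)(0−1) = 49/30
ω_r/ω_c = 49/30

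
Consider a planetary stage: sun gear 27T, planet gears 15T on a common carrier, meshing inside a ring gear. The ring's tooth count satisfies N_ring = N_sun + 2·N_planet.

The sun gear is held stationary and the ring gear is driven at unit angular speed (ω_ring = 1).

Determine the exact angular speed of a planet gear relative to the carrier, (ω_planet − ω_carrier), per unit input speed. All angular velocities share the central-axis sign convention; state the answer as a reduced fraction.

N_ring = 27 + 2·15 = 57
27(ω_s−ω_c) = −57(ω_r−ω_c),  ω_s=0, ω_r=1
27(0−ω_c) = −57(1−ω_c)  ⇒  84ω_c = 57  ⇒  ω_c = 19/28
sun–planet: 27·(0−19/28) = −15·(ω_p−ω_c)  ⇒  ω_p−ω_c = −(27/15)·(-19/28) = 171/140

171/140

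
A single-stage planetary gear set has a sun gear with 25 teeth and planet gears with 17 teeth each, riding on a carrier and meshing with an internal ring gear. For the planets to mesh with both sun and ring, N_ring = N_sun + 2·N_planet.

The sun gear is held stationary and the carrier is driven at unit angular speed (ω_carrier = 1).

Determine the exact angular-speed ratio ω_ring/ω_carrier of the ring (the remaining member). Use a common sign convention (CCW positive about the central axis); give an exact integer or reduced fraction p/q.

84/59

N_ring = 25 + 2·17 = 59
25(ω_s−ω_c) = −59(ω_r−ω_c),  ω_s=0, ω_c=1
ω_r = 1 − (25/59)(0−1) = 84/59
ω_r/ω_c = 84/59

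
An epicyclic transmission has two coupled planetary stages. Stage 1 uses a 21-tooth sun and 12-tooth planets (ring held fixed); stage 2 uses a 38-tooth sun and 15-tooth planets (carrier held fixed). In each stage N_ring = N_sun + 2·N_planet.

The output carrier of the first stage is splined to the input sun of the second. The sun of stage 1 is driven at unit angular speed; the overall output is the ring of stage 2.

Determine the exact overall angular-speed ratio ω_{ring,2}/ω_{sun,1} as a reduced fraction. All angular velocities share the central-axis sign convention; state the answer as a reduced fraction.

-133/748

Stage 1: N_ring = 21 + 2·12 = 45
Stage 1: 21(ω_s−ω_c) = −45(ω_r−ω_c),  ω_r=0, ω_s=1
Stage 1: 21(1−ω_c) = −45(0−ω_c)  ⇒  66ω_c = 21  ⇒  ω_c = 7/22
  ⇒ ω_c¹/ω_s¹ = 7/22
Stage 2: N_ring = 38 + 2·15 = 68
Stage 2: 38(ω_s−ω_c) = −68(ω_r−ω_c),  ω_c=0, ω_s=1
Stage 2: ω_r = 0 − (38/68)(1−0) = -19/34
  ⇒ ω_r²/ω_s² = -19/34
Coupling ω_s² = ω_c¹ ⇒ overall = 7/22 × -19/34 = -133/748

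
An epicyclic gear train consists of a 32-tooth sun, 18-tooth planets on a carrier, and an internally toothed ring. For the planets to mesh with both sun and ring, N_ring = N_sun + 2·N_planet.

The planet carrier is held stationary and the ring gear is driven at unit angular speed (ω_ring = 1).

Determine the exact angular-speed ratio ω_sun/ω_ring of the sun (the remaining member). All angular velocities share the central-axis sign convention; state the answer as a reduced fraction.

N_ring = 32 + 2·18 = 68
32(ω_s−ω_c) = −68(ω_r−ω_c),  ω_c=0, ω_r=1
ω_s = 0 − (68/32)(1−0) = -17/8
ω_s/ω_r = -17/8

-17/8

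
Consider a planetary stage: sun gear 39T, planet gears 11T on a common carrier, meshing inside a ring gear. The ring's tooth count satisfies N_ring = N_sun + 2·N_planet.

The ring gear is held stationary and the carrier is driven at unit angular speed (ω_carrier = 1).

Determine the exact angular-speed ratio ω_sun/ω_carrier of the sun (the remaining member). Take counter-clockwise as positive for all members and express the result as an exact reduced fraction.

100/39

N_ring = 39 + 2·11 = 61
39(ω_s−ω_c) = −61(ω_r−ω_c),  ω_r=0, ω_c=1
ω_s = 1 − (61/39)(0−1) = 100/39
ω_s/ω_c = 100/39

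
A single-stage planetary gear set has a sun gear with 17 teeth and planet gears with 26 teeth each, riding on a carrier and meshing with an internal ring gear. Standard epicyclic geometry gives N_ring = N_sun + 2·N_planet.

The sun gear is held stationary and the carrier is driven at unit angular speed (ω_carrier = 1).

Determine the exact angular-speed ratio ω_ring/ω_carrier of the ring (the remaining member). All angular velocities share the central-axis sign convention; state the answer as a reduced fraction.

N_ring = 17 + 2·26 = 69
17(ω_s−ω_c) = −69(ω_r−ω_c),  ω_s=0, ω_c=1
ω_r = 1 − (17/69)(0−1) = 86/69
ω_r/ω_c = 86/69

86/69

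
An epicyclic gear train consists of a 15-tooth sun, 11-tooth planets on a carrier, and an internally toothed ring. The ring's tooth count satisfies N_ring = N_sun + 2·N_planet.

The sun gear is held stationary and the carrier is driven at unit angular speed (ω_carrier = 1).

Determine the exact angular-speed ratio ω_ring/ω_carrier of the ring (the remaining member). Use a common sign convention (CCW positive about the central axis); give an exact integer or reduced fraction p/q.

N_ring = 15 + 2·11 = 37
15(ω_s−ω_c) = −37(ω_r−ω_c),  ω_s=0, ω_c=1
ω_r = 1 − (15/37)(0−1) = 52/37
ω_r/ω_c = 52/37

52/37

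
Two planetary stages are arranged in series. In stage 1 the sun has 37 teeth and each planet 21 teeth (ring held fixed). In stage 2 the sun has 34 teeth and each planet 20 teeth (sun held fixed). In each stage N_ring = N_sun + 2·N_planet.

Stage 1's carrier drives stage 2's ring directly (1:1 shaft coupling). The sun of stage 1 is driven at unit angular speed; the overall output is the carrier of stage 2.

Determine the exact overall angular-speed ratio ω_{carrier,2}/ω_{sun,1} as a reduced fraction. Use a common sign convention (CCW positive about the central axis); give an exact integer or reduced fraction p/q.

Stage 1: N_ring = 37 + 2·21 = 79
Stage 1: 37(ω_s−ω_c) = −79(ω_r−ω_c),  ω_r=0, ω_s=1
Stage 1: 37(1−ω_c) = −79(0−ω_c)  ⇒  116ω_c = 37  ⇒  ω_c = 37/116
  ⇒ ω_c¹/ω_s¹ = 37/116
Stage 2: N_ring = 34 + 2·20 = 74
Stage 2: 34(ω_s−ω_c) = −74(ω_r−ω_c),  ω_s=0, ω_r=1
Stage 2: 34(0−ω_c) = −74(1−ω_c)  ⇒  108ω_c = 74  ⇒  ω_c = 37/54
  ⇒ ω_c²/ω_r² = 37/54
Coupling ω_r² = ω_c¹ ⇒ overall = 37/116 × 37/54 = 1369/6264

1369/6264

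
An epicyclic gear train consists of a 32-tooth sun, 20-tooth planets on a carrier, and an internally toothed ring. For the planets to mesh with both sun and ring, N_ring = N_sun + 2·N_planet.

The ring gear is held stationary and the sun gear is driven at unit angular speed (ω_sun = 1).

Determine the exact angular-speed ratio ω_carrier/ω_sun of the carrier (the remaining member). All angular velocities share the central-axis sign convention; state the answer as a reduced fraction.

N_ring = 32 + 2·20 = 72
32(ω_s−ω_c) = −72(ω_r−ω_c),  ω_r=0, ω_s=1
32(1−ω_c) = −72(0−ω_c)  ⇒  104ω_c = 32  ⇒  ω_c = 4/13
ω_c/ω_s = 4/13

4/13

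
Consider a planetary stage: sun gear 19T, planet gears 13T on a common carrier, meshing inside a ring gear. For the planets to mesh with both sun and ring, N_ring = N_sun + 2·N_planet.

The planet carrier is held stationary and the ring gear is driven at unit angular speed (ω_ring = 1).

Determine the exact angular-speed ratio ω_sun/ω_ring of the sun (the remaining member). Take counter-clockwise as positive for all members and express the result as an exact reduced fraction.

-45/19

N_ring = 19 + 2·13 = 45
19(ω_s−ω_c) = −45(ω_r−ω_c),  ω_c=0, ω_r=1
ω_s = 0 − (45/19)(1−0) = -45/19
ω_s/ω_r = -45/19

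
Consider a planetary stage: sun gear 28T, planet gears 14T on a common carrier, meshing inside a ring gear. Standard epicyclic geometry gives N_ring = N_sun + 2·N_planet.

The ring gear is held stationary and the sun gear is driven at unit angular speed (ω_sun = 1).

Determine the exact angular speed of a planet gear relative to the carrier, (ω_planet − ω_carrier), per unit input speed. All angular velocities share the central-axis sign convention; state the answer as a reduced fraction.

N_ring = 28 + 2·14 = 56
28(ω_s−ω_c) = −56(ω_r−ω_c),  ω_r=0, ω_s=1
28(1−ω_c) = −56(0−ω_c)  ⇒  84ω_c = 28  ⇒  ω_c = 1/3
sun–planet: 28·(1−1/3) = −14·(ω_p−ω_c)  ⇒  ω_p−ω_c = −(28/14)·(2/3) = -4/3

-4/3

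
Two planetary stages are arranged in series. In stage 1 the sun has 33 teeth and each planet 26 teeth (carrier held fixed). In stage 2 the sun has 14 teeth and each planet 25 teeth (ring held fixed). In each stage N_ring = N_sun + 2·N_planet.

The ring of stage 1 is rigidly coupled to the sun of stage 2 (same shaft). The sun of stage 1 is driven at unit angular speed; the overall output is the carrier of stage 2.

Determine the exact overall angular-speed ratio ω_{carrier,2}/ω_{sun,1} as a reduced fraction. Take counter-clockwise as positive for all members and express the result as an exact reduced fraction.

-77/1105

Stage 1: N_ring = 33 + 2·26 = 85
Stage 1: 33(ω_s−ω_c) = −85(ω_r−ω_c),  ω_c=0, ω_s=1
Stage 1: ω_r = 0 − (33/85)(1−0) = -33/85
  ⇒ ω_r¹/ω_s¹ = -33/85
Stage 2: N_ring = 14 + 2·25 = 64
Stage 2: 14(ω_s−ω_c) = −64(ω_r−ω_c),  ω_r=0, ω_s=1
Stage 2: 14(1−ω_c) = −64(0−ω_c)  ⇒  78ω_c = 14  ⇒  ω_c = 7/39
  ⇒ ω_c²/ω_s² = 7/39
Coupling ω_s² = ω_r¹ ⇒ overall = -33/85 × 7/39 = -77/1105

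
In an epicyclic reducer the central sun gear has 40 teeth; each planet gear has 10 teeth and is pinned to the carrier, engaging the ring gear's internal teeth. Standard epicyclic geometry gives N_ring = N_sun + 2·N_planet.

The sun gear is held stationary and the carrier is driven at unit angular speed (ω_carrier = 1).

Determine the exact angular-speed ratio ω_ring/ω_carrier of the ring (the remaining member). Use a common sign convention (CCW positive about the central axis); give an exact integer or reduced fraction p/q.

5/3

N_ring = 40 + 2·10 = 60
40(ω_s−ω_c) = −60(ω_r−ω_c),  ω_s=0, ω_c=1
ω_r = 1 − (40/60)(0−1) = 5/3
ω_r/ω_c = 5/3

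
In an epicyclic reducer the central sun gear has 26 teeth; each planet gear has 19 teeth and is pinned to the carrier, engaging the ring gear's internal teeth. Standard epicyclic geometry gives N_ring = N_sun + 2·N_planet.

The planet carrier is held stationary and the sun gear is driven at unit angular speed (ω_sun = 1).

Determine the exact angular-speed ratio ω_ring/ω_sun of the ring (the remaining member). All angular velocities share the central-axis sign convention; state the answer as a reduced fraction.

N_ring = 26 + 2·19 = 64
26(ω_s−ω_c) = −64(ω_r−ω_c),  ω_c=0, ω_s=1
ω_r = 0 − (26/64)(1−0) = -13/32
ω_r/ω_s = -13/32

-13/32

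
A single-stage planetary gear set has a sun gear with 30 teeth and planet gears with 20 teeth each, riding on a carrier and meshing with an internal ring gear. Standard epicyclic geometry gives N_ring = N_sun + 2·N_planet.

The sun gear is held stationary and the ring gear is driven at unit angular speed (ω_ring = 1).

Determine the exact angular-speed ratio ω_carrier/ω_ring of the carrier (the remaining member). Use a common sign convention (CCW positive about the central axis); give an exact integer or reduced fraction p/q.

7/10

N_ring = 30 + 2·20 = 70
30(ω_s−ω_c) = −70(ω_r−ω_c),  ω_s=0, ω_r=1
30(0−ω_c) = −70(1−ω_c)  ⇒  100ω_c = 70  ⇒  ω_c = 7/10
ω_c/ω_r = 7/10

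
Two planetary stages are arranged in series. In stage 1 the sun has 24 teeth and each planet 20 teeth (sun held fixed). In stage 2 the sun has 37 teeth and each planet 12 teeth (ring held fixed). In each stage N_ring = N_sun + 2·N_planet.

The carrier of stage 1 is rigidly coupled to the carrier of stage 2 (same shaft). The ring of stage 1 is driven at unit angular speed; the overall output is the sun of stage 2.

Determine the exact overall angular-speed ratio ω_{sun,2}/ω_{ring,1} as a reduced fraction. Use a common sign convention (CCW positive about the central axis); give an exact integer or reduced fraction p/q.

784/407

Stage 1: N_ring = 24 + 2·20 = 64
Stage 1: 24(ω_s−ω_c) = −64(ω_r−ω_c),  ω_s=0, ω_r=1
Stage 1: 24(0−ω_c) = −64(1−ω_c)  ⇒  88ω_c = 64  ⇒  ω_c = 8/11
  ⇒ ω_c¹/ω_r¹ = 8/11
Stage 2: N_ring = 37 + 2·12 = 61
Stage 2: 37(ω_s−ω_c) = −61(ω_r−ω_c),  ω_r=0, ω_c=1
Stage 2: ω_s = 1 − (61/37)(0−1) = 98/37
  ⇒ ω_s²/ω_c² = 98/37
Coupling ω_c² = ω_c¹ ⇒ overall = 8/11 × 98/37 = 784/407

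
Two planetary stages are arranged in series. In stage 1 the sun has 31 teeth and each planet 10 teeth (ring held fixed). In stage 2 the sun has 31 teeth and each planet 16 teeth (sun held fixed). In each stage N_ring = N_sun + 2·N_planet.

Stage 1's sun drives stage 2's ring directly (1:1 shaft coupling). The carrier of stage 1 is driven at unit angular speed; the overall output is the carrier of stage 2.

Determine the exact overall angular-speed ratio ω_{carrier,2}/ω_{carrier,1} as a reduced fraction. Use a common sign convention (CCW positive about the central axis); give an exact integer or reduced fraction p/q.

2583/1457

Stage 1: N_ring = 31 + 2·10 = 51
Stage 1: 31(ω_s−ω_c) = −51(ω_r−ω_c),  ω_r=0, ω_c=1
Stage 1: ω_s = 1 − (51/31)(0−1) = 82/31
  ⇒ ω_s¹/ω_c¹ = 82/31
Stage 2: N_ring = 31 + 2·16 = 63
Stage 2: 31(ω_s−ω_c) = −63(ω_r−ω_c),  ω_s=0, ω_r=1
Stage 2: 31(0−ω_c) = −63(1−ω_c)  ⇒  94ω_c = 63  ⇒  ω_c = 63/94
  ⇒ ω_c²/ω_r² = 63/94
Coupling ω_r² = ω_s¹ ⇒ overall = 82/31 × 63/94 = 2583/1457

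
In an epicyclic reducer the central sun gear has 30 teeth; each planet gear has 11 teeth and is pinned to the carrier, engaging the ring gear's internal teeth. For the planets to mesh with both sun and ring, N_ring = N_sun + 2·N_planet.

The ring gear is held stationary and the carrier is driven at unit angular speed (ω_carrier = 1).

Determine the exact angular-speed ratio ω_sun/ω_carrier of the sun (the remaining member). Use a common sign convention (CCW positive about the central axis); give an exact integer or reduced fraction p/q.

N_ring = 30 + 2·11 = 52
30(ω_s−ω_c) = −52(ω_r−ω_c),  ω_r=0, ω_c=1
ω_s = 1 − (52/30)(0−1) = 41/15
ω_s/ω_c = 41/15

41/15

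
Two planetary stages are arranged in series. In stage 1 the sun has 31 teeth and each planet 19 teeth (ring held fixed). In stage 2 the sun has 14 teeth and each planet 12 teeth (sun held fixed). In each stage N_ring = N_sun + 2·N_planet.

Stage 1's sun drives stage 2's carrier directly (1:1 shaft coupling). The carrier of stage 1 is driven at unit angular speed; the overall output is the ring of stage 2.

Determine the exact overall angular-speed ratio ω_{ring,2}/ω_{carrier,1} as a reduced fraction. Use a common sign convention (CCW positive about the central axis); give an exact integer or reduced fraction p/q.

2600/589

Stage 1: N_ring = 31 + 2·19 = 69
Stage 1: 31(ω_s−ω_c) = −69(ω_r−ω_c),  ω_r=0, ω_c=1
Stage 1: ω_s = 1 − (69/31)(0−1) = 100/31
  ⇒ ω_s¹/ω_c¹ = 100/31
Stage 2: N_ring = 14 + 2·12 = 38
Stage 2: 14(ω_s−ω_c) = −38(ω_r−ω_c),  ω_s=0, ω_c=1
Stage 2: ω_r = 1 − (14/38)(0−1) = 26/19
  ⇒ ω_r²/ω_c² = 26/19
Coupling ω_c² = ω_s¹ ⇒ overall = 100/31 × 26/19 = 2600/589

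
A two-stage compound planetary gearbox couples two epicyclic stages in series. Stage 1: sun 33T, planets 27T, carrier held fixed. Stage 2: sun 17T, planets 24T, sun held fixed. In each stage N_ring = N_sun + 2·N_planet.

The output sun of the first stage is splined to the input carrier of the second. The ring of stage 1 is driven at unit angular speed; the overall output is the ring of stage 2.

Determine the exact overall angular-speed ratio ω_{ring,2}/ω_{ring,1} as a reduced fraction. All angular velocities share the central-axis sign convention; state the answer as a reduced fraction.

-2378/715

Stage 1: N_ring = 33 + 2·27 = 87
Stage 1: 33(ω_s−ω_c) = −87(ω_r−ω_c),  ω_c=0, ω_r=1
Stage 1: ω_s = 0 − (87/33)(1−0) = -29/11
  ⇒ ω_s¹/ω_r¹ = -29/11
Stage 2: N_ring = 17 + 2·24 = 65
Stage 2: 17(ω_s−ω_c) = −65(ω_r−ω_c),  ω_s=0, ω_c=1
Stage 2: ω_r = 1 − (17/65)(0−1) = 82/65
  ⇒ ω_r²/ω_c² = 82/65
Coupling ω_c² = ω_s¹ ⇒ overall = -29/11 × 82/65 = -2378/715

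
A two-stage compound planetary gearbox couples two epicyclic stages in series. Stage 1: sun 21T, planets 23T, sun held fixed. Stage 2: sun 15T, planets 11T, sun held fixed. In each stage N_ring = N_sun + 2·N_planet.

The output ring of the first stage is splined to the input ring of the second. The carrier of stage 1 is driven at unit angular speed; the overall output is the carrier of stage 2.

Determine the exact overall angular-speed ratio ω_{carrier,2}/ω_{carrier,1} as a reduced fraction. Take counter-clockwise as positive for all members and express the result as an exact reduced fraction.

814/871

Stage 1: N_ring = 21 + 2·23 = 67
Stage 1: 21(ω_s−ω_c) = −67(ω_r−ω_c),  ω_s=0, ω_c=1
Stage 1: ω_r = 1 − (21/67)(0−1) = 88/67
  ⇒ ω_r¹/ω_c¹ = 88/67
Stage 2: N_ring = 15 + 2·11 = 37
Stage 2: 15(ω_s−ω_c) = −37(ω_r−ω_c),  ω_s=0, ω_r=1
Stage 2: 15(0−ω_c) = −37(1−ω_c)  ⇒  52ω_c = 37  ⇒  ω_c = 37/52
  ⇒ ω_c²/ω_r² = 37/52
Coupling ω_r² = ω_r¹ ⇒ overall = 88/67 × 37/52 = 814/871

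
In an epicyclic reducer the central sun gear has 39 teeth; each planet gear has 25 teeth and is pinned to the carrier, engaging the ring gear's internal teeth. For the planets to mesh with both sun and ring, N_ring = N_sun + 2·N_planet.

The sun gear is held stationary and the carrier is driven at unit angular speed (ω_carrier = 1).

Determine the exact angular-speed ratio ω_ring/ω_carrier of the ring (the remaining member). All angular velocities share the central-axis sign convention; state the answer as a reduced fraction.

128/89

N_ring = 39 + 2·25 = 89
39(ω_s−ω_c) = −89(ω_r−ω_c),  ω_s=0, ω_c=1
ω_r = 1 − (39/89)(0−1) = 128/89
ω_r/ω_c = 128/89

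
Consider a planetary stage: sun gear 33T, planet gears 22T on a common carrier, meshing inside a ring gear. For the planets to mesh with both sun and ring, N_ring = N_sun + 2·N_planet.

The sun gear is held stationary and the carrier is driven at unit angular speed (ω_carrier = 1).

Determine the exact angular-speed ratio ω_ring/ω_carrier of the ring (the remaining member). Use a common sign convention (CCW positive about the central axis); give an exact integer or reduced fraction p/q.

10/7

N_ring = 33 + 2·22 = 77
33(ω_s−ω_c) = −77(ω_r−ω_c),  ω_s=0, ω_c=1
ω_r = 1 − (33/77)(0−1) = 10/7
ω_r/ω_c = 10/7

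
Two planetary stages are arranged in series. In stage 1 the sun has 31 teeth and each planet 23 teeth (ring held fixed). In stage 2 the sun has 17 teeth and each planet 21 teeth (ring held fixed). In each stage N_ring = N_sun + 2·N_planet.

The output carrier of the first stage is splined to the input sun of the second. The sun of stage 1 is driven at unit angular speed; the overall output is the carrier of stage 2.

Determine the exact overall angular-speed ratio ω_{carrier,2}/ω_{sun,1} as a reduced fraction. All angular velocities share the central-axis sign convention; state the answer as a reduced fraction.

Stage 1: N_ring = 31 + 2·23 = 77
Stage 1: 31(ω_s−ω_c) = −77(ω_r−ω_c),  ω_r=0, ω_s=1
Stage 1: 31(1−ω_c) = −77(0−ω_c)  ⇒  108ω_c = 31  ⇒  ω_c = 31/108
  ⇒ ω_c¹/ω_s¹ = 31/108
Stage 2: N_ring = 17 + 2·21 = 59
Stage 2: 17(ω_s−ω_c) = −59(ω_r−ω_c),  ω_r=0, ω_s=1
Stage 2: 17(1−ω_c) = −59(0−ω_c)  ⇒  76ω_c = 17  ⇒  ω_c = 17/76
  ⇒ ω_c²/ω_s² = 17/76
Coupling ω_s² = ω_c¹ ⇒ overall = 31/108 × 17/76 = 527/8208

527/8208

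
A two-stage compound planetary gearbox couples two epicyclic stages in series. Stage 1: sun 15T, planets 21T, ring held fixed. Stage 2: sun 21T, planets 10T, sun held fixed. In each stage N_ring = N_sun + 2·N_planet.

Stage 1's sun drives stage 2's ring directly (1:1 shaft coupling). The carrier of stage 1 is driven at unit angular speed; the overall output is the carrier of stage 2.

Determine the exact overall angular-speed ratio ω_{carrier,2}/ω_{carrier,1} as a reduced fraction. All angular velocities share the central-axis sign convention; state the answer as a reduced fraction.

492/155

Stage 1: N_ring = 15 + 2·21 = 57
Stage 1: 15(ω_s−ω_c) = −57(ω_r−ω_c),  ω_r=0, ω_c=1
Stage 1: ω_s = 1 − (57/15)(0−1) = 24/5
  ⇒ ω_s¹/ω_c¹ = 24/5
Stage 2: N_ring = 21 + 2·10 = 41
Stage 2: 21(ω_s−ω_c) = −41(ω_r−ω_c),  ω_s=0, ω_r=1
Stage 2: 21(0−ω_c) = −41(1−ω_c)  ⇒  62ω_c = 41  ⇒  ω_c = 41/62
  ⇒ ω_c²/ω_r² = 41/62
Coupling ω_r² = ω_s¹ ⇒ overall = 24/5 × 41/62 = 492/155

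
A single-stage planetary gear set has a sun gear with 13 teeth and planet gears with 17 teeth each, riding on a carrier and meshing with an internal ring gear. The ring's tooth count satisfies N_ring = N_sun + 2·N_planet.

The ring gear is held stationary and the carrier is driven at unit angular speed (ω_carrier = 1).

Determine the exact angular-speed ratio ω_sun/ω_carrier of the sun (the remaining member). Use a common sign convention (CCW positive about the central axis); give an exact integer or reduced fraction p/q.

60/13

N_ring = 13 + 2·17 = 47
13(ω_s−ω_c) = −47(ω_r−ω_c),  ω_r=0, ω_c=1
ω_s = 1 − (47/13)(0−1) = 60/13
ω_s/ω_c = 60/13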